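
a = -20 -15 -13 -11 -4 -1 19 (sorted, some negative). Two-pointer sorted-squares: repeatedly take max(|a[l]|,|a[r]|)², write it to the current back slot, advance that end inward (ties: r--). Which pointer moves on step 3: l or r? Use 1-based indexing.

l

[1,7] |-20|>|19| out[7]=400 → l++
[2,7] |-15|<=|19| out[6]=361 → r--
[2,6] |-15|>|-1| out[5]=225 → l++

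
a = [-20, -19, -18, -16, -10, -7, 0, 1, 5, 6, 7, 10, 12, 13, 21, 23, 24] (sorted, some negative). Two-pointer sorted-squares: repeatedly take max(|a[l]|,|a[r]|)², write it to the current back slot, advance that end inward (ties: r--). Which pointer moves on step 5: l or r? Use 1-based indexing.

l=1 r=17: |-20|<=|24| out[17]=576, r--
l=1 r=16: |-20|<=|23| out[16]=529, r--
l=1 r=15: |-20|<=|21| out[15]=441, r--
l=1 r=14: |-20|>|13| out[14]=400, l++
l=2 r=14: |-19|>|13| out[13]=361, l++

l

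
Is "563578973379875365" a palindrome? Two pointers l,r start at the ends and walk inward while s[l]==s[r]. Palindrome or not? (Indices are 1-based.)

[1,18] '5'=='5' → l++,r--
[2,17] '6'=='6' → l++,r--
[3,16] '3'=='3' → l++,r--
[4,15] '5'=='5' → l++,r--
[5,14] '7'=='7' → l++,r--
[6,13] '8'=='8' → l++,r--
[7,12] '9'=='9' → l++,r--
[8,11] '7'=='7' → l++,r--
[9,10] '3'=='3' → l++,r--

palindrome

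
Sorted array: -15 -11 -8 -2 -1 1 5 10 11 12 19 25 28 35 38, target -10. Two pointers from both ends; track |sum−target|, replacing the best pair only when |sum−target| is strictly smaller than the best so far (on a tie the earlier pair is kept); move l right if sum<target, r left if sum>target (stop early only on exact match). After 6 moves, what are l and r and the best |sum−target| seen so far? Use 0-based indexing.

l=0 r=14: -15+38=23 d=33 *, r--
l=0 r=13: -15+35=20 d=30 *, r--
l=0 r=12: -15+28=13 d=23 *, r--
l=0 r=11: -15+25=10 d=20 *, r--
l=0 r=10: -15+19=4 d=14 *, r--
l=0 r=9: -15+12=-3 d=7 *, r--

l=0, r=8, best |Δ|=7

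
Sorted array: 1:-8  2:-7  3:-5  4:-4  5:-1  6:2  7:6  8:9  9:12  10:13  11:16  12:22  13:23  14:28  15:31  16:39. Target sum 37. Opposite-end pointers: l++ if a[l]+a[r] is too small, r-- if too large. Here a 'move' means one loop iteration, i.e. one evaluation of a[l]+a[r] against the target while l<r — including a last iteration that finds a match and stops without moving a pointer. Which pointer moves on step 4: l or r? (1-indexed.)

l

[1,16] -8+39=31 <37 → l++
[2,16] -7+39=32 <37 → l++
[3,16] -5+39=34 <37 → l++
[4,16] -4+39=35 <37 → l++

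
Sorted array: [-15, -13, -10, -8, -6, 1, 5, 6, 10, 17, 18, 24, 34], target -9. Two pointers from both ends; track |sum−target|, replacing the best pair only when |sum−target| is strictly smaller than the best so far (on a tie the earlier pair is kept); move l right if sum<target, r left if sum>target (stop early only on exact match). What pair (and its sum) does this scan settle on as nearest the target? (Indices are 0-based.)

l=0 r=12: -15+34=19 d=28 *, r--
l=0 r=11: -15+24=9 d=18 *, r--
l=0 r=10: -15+18=3 d=12 *, r--
l=0 r=9: -15+17=2 d=11 *, r--
l=0 r=8: -15+10=-5 d=4 *, r--
l=0 r=7: -15+6=-9 d=0 *, stop

pair (-15, 6) with sum -9 (|Δ|=0)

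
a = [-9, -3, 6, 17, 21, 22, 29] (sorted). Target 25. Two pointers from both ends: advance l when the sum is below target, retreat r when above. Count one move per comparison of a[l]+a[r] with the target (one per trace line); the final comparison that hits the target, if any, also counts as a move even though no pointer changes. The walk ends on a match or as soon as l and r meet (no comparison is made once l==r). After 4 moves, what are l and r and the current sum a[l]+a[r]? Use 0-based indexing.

l=0 r=6: -9+29=20 <25, l++
l=1 r=6: -3+29=26 >25, r--
l=1 r=5: -3+22=19 <25, l++
l=2 r=5: 6+22=28 >25, r--

l=2, r=4, sum=27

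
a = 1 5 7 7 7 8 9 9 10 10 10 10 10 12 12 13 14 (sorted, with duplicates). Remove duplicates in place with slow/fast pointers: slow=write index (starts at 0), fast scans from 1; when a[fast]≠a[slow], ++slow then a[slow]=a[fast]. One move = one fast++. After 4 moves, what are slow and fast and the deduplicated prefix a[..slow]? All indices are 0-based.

slow=2, fast=5, prefix=[1, 5, 7]

(s=0,f=1) a[fast]=5≠a[slow]=1 write a[1]=5 → slow++,fast++
(s=1,f=2) a[fast]=7≠a[slow]=5 write a[2]=7 → slow++,fast++
(s=2,f=3) a[fast]=7=a[slow] dup → fast++
(s=2,f=4) a[fast]=7=a[slow] dup → fast++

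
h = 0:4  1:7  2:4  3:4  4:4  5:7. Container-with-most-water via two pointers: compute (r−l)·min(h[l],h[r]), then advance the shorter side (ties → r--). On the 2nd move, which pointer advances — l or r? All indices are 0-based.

[0,5] min(4,7)*5=20 best=20 * → l++
[1,5] min(7,7)*4=28 best=28 * → r--

r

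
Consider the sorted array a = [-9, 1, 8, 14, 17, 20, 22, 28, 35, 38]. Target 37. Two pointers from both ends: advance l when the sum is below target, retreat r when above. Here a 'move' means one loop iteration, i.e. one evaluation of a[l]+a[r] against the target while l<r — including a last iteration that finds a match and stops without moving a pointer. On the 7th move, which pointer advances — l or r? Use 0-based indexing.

l=0 r=9: -9+38=29 <37, l++
l=1 r=9: 1+38=39 >37, r--
l=1 r=8: 1+35=36 <37, l++
l=2 r=8: 8+35=43 >37, r--
l=2 r=7: 8+28=36 <37, l++
l=3 r=7: 14+28=42 >37, r--
l=3 r=6: 14+22=36 <37, l++

l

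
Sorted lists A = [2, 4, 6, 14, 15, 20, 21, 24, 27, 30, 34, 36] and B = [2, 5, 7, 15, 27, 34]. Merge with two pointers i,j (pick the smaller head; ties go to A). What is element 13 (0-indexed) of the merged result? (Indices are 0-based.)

merged[13] = 27

i=0 j=0: A[i]=2<=B[j]=2 take 2, i++
i=1 j=0: A[i]=4>B[j]=2 take 2, j++
i=1 j=1: A[i]=4<=B[j]=5 take 4, i++
i=2 j=1: A[i]=6>B[j]=5 take 5, j++
i=2 j=2: A[i]=6<=B[j]=7 take 6, i++
i=3 j=2: A[i]=14>B[j]=7 take 7, j++
i=3 j=3: A[i]=14<=B[j]=15 take 14, i++
i=4 j=3: A[i]=15<=B[j]=15 take 15, i++
i=5 j=3: A[i]=20>B[j]=15 take 15, j++
i=5 j=4: A[i]=20<=B[j]=27 take 20, i++
i=6 j=4: A[i]=21<=B[j]=27 take 21, i++
i=7 j=4: A[i]=24<=B[j]=27 take 24, i++
i=8 j=4: A[i]=27<=B[j]=27 take 27, i++
i=9 j=4: A[i]=30>B[j]=27 take 27, j++
i=9 j=5: A[i]=30<=B[j]=34 take 30, i++
i=10 j=5: A[i]=34<=B[j]=34 take 34, i++
i=11 j=5: A[i]=36>B[j]=34 take 34, j++
i=11 j=6: B done, take A[i]=36, i++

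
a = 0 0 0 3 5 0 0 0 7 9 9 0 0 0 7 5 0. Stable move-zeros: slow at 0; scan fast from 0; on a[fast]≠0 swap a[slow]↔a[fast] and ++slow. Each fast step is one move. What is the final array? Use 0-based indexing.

slow=0 fast=0: a[fast]=0, fast++
slow=0 fast=1: a[fast]=0, fast++
slow=0 fast=2: a[fast]=0, fast++
slow=0 fast=3: a[fast]=3≠0 swap→a[0]=3, slow++,fast++
slow=1 fast=4: a[fast]=5≠0 swap→a[1]=5, slow++,fast++
slow=2 fast=5: a[fast]=0, fast++
slow=2 fast=6: a[fast]=0, fast++
slow=2 fast=7: a[fast]=0, fast++
slow=2 fast=8: a[fast]=7≠0 swap→a[2]=7, slow++,fast++
slow=3 fast=9: a[fast]=9≠0 swap→a[3]=9, slow++,fast++
slow=4 fast=10: a[fast]=9≠0 swap→a[4]=9, slow++,fast++
slow=5 fast=11: a[fast]=0, fast++
slow=5 fast=12: a[fast]=0, fast++
slow=5 fast=13: a[fast]=0, fast++
slow=5 fast=14: a[fast]=7≠0 swap→a[5]=7, slow++,fast++
slow=6 fast=15: a[fast]=5≠0 swap→a[6]=5, slow++,fast++
slow=7 fast=16: a[fast]=0, fast++

[3, 5, 7, 9, 9, 7, 5, 0, 0, 0, 0, 0, 0, 0, 0, 0, 0]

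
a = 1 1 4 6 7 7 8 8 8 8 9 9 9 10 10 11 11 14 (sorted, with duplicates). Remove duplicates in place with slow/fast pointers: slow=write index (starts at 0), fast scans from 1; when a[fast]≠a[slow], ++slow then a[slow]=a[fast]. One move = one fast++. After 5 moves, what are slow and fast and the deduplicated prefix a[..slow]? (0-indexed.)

(s=0,f=1) a[fast]=1=a[slow] dup → fast++
(s=0,f=2) a[fast]=4≠a[slow]=1 write a[1]=4 → slow++,fast++
(s=1,f=3) a[fast]=6≠a[slow]=4 write a[2]=6 → slow++,fast++
(s=2,f=4) a[fast]=7≠a[slow]=6 write a[3]=7 → slow++,fast++
(s=3,f=5) a[fast]=7=a[slow] dup → fast++

slow=3, fast=6, prefix=[1, 4, 6, 7]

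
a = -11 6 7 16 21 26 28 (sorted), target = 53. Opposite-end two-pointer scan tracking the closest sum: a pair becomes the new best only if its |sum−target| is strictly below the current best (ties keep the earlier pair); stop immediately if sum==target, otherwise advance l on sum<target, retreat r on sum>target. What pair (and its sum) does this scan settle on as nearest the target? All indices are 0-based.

l=0 r=6: -11+28=17 d=36 *, l++
l=1 r=6: 6+28=34 d=19 *, l++
l=2 r=6: 7+28=35 d=18 *, l++
l=3 r=6: 16+28=44 d=9 *, l++
l=4 r=6: 21+28=49 d=4 *, l++
l=5 r=6: 26+28=54 d=1 *, r--

pair (26, 28) with sum 54 (|Δ|=1)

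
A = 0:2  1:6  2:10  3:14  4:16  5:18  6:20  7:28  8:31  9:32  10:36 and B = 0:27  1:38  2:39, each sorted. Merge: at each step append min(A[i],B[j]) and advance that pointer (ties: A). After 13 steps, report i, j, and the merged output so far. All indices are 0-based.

i=0 j=0: A[i]=2<=B[j]=27 take 2, i++
i=1 j=0: A[i]=6<=B[j]=27 take 6, i++
i=2 j=0: A[i]=10<=B[j]=27 take 10, i++
i=3 j=0: A[i]=14<=B[j]=27 take 14, i++
i=4 j=0: A[i]=16<=B[j]=27 take 16, i++
i=5 j=0: A[i]=18<=B[j]=27 take 18, i++
i=6 j=0: A[i]=20<=B[j]=27 take 20, i++
i=7 j=0: A[i]=28>B[j]=27 take 27, j++
i=7 j=1: A[i]=28<=B[j]=38 take 28, i++
i=8 j=1: A[i]=31<=B[j]=38 take 31, i++
i=9 j=1: A[i]=32<=B[j]=38 take 32, i++
i=10 j=1: A[i]=36<=B[j]=38 take 36, i++
i=11 j=1: A done, take B[j]=38, j++

i=11, j=2, merged so far=[2, 6, 10, 14, 16, 18, 20, 27, 28, 31, 32, 36, 38]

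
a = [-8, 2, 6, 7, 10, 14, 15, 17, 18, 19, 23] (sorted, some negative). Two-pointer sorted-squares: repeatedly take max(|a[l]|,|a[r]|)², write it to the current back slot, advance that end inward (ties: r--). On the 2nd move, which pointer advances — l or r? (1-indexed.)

l=1 r=11: |-8|<=|23| out[11]=529, r--
l=1 r=10: |-8|<=|19| out[10]=361, r--

r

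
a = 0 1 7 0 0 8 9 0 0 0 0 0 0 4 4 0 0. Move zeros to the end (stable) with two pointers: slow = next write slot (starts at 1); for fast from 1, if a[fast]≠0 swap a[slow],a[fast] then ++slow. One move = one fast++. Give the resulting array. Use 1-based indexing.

slow=1 fast=1: a[fast]=0, fast++
slow=1 fast=2: a[fast]=1≠0 swap→a[1]=1, slow++,fast++
slow=2 fast=3: a[fast]=7≠0 swap→a[2]=7, slow++,fast++
slow=3 fast=4: a[fast]=0, fast++
slow=3 fast=5: a[fast]=0, fast++
slow=3 fast=6: a[fast]=8≠0 swap→a[3]=8, slow++,fast++
slow=4 fast=7: a[fast]=9≠0 swap→a[4]=9, slow++,fast++
slow=5 fast=8: a[fast]=0, fast++
slow=5 fast=9: a[fast]=0, fast++
slow=5 fast=10: a[fast]=0, fast++
slow=5 fast=11: a[fast]=0, fast++
slow=5 fast=12: a[fast]=0, fast++
slow=5 fast=13: a[fast]=0, fast++
slow=5 fast=14: a[fast]=4≠0 swap→a[5]=4, slow++,fast++
slow=6 fast=15: a[fast]=4≠0 swap→a[6]=4, slow++,fast++
slow=7 fast=16: a[fast]=0, fast++
slow=7 fast=17: a[fast]=0, fast++

[1, 7, 8, 9, 4, 4, 0, 0, 0, 0, 0, 0, 0, 0, 0, 0, 0]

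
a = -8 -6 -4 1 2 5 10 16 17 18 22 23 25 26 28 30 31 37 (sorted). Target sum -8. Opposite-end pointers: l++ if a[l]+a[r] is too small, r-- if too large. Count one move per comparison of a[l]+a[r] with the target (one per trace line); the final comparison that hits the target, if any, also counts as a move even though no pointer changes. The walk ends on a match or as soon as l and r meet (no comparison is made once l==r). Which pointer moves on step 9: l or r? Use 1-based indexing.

l=1 r=18: -8+37=29 >-8, r--
l=1 r=17: -8+31=23 >-8, r--
l=1 r=16: -8+30=22 >-8, r--
l=1 r=15: -8+28=20 >-8, r--
l=1 r=14: -8+26=18 >-8, r--
l=1 r=13: -8+25=17 >-8, r--
l=1 r=12: -8+23=15 >-8, r--
l=1 r=11: -8+22=14 >-8, r--
l=1 r=10: -8+18=10 >-8, r--

r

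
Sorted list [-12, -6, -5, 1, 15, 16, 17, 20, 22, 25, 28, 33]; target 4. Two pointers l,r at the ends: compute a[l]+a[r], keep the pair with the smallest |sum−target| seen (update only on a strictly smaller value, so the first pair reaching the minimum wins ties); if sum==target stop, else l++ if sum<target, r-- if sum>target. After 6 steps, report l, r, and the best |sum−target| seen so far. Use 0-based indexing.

l=0 r=11: -12+33=21 d=17 *, r--
l=0 r=10: -12+28=16 d=12 *, r--
l=0 r=9: -12+25=13 d=9 *, r--
l=0 r=8: -12+22=10 d=6 *, r--
l=0 r=7: -12+20=8 d=4 *, r--
l=0 r=6: -12+17=5 d=1 *, r--

l=0, r=5, best |Δ|=1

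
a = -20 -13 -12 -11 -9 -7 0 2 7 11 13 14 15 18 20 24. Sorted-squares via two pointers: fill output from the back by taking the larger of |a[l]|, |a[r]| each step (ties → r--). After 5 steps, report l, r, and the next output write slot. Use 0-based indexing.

l=1, r=11, next write slot=10

[0,15] |-20|<=|24| out[15]=576 → r--
[0,14] |-20|<=|20| out[14]=400 → r--
[0,13] |-20|>|18| out[13]=400 → l++
[1,13] |-13|<=|18| out[12]=324 → r--
[1,12] |-13|<=|15| out[11]=225 → r--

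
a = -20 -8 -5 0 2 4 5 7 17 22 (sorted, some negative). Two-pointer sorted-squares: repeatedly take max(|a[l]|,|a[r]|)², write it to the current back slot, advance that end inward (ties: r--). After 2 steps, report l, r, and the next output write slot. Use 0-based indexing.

l=1, r=8, next write slot=7

[0,9] |-20|<=|22| out[9]=484 → r--
[0,8] |-20|>|17| out[8]=400 → l++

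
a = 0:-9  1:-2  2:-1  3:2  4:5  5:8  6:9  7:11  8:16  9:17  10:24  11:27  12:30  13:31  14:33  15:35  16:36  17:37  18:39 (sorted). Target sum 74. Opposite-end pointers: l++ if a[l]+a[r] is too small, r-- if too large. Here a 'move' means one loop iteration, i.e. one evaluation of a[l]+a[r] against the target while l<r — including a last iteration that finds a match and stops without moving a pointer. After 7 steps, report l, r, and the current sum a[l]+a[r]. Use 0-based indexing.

[0,18] -9+39=30 <74 → l++
[1,18] -2+39=37 <74 → l++
[2,18] -1+39=38 <74 → l++
[3,18] 2+39=41 <74 → l++
[4,18] 5+39=44 <74 → l++
[5,18] 8+39=47 <74 → l++
[6,18] 9+39=48 <74 → l++

l=7, r=18, sum=50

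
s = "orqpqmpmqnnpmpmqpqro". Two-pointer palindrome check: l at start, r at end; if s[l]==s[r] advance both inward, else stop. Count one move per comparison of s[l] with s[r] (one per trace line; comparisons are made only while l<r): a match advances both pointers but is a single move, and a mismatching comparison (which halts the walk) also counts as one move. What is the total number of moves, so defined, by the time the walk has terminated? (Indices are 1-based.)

9 moves

[1,20] 'o'=='o' → l++,r--
[2,19] 'r'=='r' → l++,r--
[3,18] 'q'=='q' → l++,r--
[4,17] 'p'=='p' → l++,r--
[5,16] 'q'=='q' → l++,r--
[6,15] 'm'=='m' → l++,r--
[7,14] 'p'=='p' → l++,r--
[8,13] 'm'=='m' → l++,r--
[9,12] 'q'!='p' → stop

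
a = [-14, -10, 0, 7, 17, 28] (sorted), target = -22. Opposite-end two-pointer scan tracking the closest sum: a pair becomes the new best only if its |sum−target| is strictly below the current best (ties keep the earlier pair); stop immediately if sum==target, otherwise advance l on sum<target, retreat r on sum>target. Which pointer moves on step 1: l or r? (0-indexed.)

r

l=0 r=5: -14+28=14 d=36 *, r--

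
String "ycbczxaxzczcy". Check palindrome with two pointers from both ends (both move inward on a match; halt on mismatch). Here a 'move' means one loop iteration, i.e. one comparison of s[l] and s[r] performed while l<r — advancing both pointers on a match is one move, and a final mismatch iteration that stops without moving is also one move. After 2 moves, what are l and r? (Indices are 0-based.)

l=2, r=10

l=0 r=12: 'y'=='y', l++,r--
l=1 r=11: 'c'=='c', l++,r--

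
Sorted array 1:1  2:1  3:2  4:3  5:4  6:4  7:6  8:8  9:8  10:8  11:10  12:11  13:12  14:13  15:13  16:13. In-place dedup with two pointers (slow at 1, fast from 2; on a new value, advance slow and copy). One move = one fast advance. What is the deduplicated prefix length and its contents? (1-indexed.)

length 10; prefix = [1, 2, 3, 4, 6, 8, 10, 11, 12, 13]

slow=1 fast=2: a[fast]=1=a[slow] dup, fast++
slow=1 fast=3: a[fast]=2≠a[slow]=1 write a[2]=2, slow++,fast++
slow=2 fast=4: a[fast]=3≠a[slow]=2 write a[3]=3, slow++,fast++
slow=3 fast=5: a[fast]=4≠a[slow]=3 write a[4]=4, slow++,fast++
slow=4 fast=6: a[fast]=4=a[slow] dup, fast++
slow=4 fast=7: a[fast]=6≠a[slow]=4 write a[5]=6, slow++,fast++
slow=5 fast=8: a[fast]=8≠a[slow]=6 write a[6]=8, slow++,fast++
slow=6 fast=9: a[fast]=8=a[slow] dup, fast++
slow=6 fast=10: a[fast]=8=a[slow] dup, fast++
slow=6 fast=11: a[fast]=10≠a[slow]=8 write a[7]=10, slow++,fast++
slow=7 fast=12: a[fast]=11≠a[slow]=10 write a[8]=11, slow++,fast++
slow=8 fast=13: a[fast]=12≠a[slow]=11 write a[9]=12, slow++,fast++
slow=9 fast=14: a[fast]=13≠a[slow]=12 write a[10]=13, slow++,fast++
slow=10 fast=15: a[fast]=13=a[slow] dup, fast++
slow=10 fast=16: a[fast]=13=a[slow] dup, fast++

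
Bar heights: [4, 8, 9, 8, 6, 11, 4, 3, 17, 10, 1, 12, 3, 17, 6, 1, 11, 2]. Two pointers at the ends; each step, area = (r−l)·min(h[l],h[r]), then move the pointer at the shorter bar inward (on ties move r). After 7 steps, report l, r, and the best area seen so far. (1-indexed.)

l=6, r=16, best area=126

[1,18] min(4,2)*17=34 best=34 * → r--
[1,17] min(4,11)*16=64 best=64 * → l++
[2,17] min(8,11)*15=120 best=120 * → l++
[3,17] min(9,11)*14=126 best=126 * → l++
[4,17] min(8,11)*13=104 best=126 → l++
[5,17] min(6,11)*12=72 best=126 → l++
[6,17] min(11,11)*11=121 best=126 → r--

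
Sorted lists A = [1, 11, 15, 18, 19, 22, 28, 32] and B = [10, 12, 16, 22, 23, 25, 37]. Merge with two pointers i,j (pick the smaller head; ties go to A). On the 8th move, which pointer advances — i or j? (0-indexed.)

i

[i=0,j=0] A[i]=1<=B[j]=10 take 1 → i++
[i=1,j=0] A[i]=11>B[j]=10 take 10 → j++
[i=1,j=1] A[i]=11<=B[j]=12 take 11 → i++
[i=2,j=1] A[i]=15>B[j]=12 take 12 → j++
[i=2,j=2] A[i]=15<=B[j]=16 take 15 → i++
[i=3,j=2] A[i]=18>B[j]=16 take 16 → j++
[i=3,j=3] A[i]=18<=B[j]=22 take 18 → i++
[i=4,j=3] A[i]=19<=B[j]=22 take 19 → i++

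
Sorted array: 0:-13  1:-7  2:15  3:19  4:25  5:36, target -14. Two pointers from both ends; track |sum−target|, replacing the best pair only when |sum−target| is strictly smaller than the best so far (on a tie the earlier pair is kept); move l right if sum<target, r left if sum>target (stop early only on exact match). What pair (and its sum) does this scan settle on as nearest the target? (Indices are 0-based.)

l=0 r=5: -13+36=23 d=37 *, r--
l=0 r=4: -13+25=12 d=26 *, r--
l=0 r=3: -13+19=6 d=20 *, r--
l=0 r=2: -13+15=2 d=16 *, r--
l=0 r=1: -13+-7=-20 d=6 *, l++

pair (-13, -7) with sum -20 (|Δ|=6)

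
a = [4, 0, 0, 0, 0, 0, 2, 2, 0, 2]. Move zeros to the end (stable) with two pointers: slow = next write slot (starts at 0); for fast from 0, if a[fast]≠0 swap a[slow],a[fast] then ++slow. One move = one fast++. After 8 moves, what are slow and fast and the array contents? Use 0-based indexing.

slow=0 fast=0: a[fast]=4≠0 swap→a[0]=4, slow++,fast++
slow=1 fast=1: a[fast]=0, fast++
slow=1 fast=2: a[fast]=0, fast++
slow=1 fast=3: a[fast]=0, fast++
slow=1 fast=4: a[fast]=0, fast++
slow=1 fast=5: a[fast]=0, fast++
slow=1 fast=6: a[fast]=2≠0 swap→a[1]=2, slow++,fast++
slow=2 fast=7: a[fast]=2≠0 swap→a[2]=2, slow++,fast++

slow=3, fast=8, a=[4, 2, 2, 0, 0, 0, 0, 0, 0, 2]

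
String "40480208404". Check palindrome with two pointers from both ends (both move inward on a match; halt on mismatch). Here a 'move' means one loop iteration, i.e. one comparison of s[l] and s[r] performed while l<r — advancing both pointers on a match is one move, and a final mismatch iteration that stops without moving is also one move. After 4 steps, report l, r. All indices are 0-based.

[0,10] '4'=='4' → l++,r--
[1,9] '0'=='0' → l++,r--
[2,8] '4'=='4' → l++,r--
[3,7] '8'=='8' → l++,r--

l=4, r=6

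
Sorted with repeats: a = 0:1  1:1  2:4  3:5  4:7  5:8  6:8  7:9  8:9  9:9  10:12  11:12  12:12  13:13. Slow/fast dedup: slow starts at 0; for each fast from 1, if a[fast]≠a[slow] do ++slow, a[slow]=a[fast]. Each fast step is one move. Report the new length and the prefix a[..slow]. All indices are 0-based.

length 8; prefix = [1, 4, 5, 7, 8, 9, 12, 13]

slow=0 fast=1: a[fast]=1=a[slow] dup, fast++
slow=0 fast=2: a[fast]=4≠a[slow]=1 write a[1]=4, slow++,fast++
slow=1 fast=3: a[fast]=5≠a[slow]=4 write a[2]=5, slow++,fast++
slow=2 fast=4: a[fast]=7≠a[slow]=5 write a[3]=7, slow++,fast++
slow=3 fast=5: a[fast]=8≠a[slow]=7 write a[4]=8, slow++,fast++
slow=4 fast=6: a[fast]=8=a[slow] dup, fast++
slow=4 fast=7: a[fast]=9≠a[slow]=8 write a[5]=9, slow++,fast++
slow=5 fast=8: a[fast]=9=a[slow] dup, fast++
slow=5 fast=9: a[fast]=9=a[slow] dup, fast++
slow=5 fast=10: a[fast]=12≠a[slow]=9 write a[6]=12, slow++,fast++
slow=6 fast=11: a[fast]=12=a[slow] dup, fast++
slow=6 fast=12: a[fast]=12=a[slow] dup, fast++
slow=6 fast=13: a[fast]=13≠a[slow]=12 write a[7]=13, slow++,fast++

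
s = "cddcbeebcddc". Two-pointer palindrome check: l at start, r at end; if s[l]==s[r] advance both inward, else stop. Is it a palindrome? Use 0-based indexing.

l=0 r=11: 'c'=='c', l++,r--
l=1 r=10: 'd'=='d', l++,r--
l=2 r=9: 'd'=='d', l++,r--
l=3 r=8: 'c'=='c', l++,r--
l=4 r=7: 'b'=='b', l++,r--
l=5 r=6: 'e'=='e', l++,r--

palindrome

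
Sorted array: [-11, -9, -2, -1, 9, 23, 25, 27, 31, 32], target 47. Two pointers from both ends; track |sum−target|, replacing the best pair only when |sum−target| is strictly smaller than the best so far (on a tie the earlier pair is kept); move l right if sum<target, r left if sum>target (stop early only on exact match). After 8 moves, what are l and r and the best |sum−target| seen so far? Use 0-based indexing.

l=5, r=6, best |Δ|=3

[0,9] -11+32=21 d=26 * → l++
[1,9] -9+32=23 d=24 * → l++
[2,9] -2+32=30 d=17 * → l++
[3,9] -1+32=31 d=16 * → l++
[4,9] 9+32=41 d=6 * → l++
[5,9] 23+32=55 d=8 → r--
[5,8] 23+31=54 d=7 → r--
[5,7] 23+27=50 d=3 * → r--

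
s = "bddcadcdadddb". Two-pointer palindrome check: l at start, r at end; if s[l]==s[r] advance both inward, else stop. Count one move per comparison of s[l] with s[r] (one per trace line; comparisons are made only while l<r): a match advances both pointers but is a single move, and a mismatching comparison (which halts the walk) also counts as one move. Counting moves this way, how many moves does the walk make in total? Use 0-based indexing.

4 moves

l=0 r=12: 'b'=='b', l++,r--
l=1 r=11: 'd'=='d', l++,r--
l=2 r=10: 'd'=='d', l++,r--
l=3 r=9: 'c'!='d', stop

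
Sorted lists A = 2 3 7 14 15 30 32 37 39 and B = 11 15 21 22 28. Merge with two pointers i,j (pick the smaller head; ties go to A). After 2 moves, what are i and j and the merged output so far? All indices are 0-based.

[i=0,j=0] A[i]=2<=B[j]=11 take 2 → i++
[i=1,j=0] A[i]=3<=B[j]=11 take 3 → i++

i=2, j=0, merged so far=[2, 3]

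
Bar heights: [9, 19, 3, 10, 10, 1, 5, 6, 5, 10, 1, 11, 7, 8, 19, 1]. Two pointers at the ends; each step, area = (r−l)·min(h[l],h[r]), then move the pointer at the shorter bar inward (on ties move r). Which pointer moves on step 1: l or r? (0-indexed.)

r

[0,15] min(9,1)*15=15 best=15 * → r--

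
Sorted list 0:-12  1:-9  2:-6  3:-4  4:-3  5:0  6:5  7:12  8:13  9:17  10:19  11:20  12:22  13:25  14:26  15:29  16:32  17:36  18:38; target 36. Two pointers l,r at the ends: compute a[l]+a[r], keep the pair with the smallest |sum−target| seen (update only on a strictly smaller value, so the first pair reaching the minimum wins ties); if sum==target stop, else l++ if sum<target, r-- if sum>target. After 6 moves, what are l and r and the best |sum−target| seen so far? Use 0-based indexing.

l=5, r=17, best |Δ|=1

[0,18] -12+38=26 d=10 * → l++
[1,18] -9+38=29 d=7 * → l++
[2,18] -6+38=32 d=4 * → l++
[3,18] -4+38=34 d=2 * → l++
[4,18] -3+38=35 d=1 * → l++
[5,18] 0+38=38 d=2 → r--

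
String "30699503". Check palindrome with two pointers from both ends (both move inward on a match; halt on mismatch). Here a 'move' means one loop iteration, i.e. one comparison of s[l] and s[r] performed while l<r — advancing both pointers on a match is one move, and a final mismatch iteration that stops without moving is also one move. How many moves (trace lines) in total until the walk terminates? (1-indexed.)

3 moves

[1,8] '3'=='3' → l++,r--
[2,7] '0'=='0' → l++,r--
[3,6] '6'!='5' → stop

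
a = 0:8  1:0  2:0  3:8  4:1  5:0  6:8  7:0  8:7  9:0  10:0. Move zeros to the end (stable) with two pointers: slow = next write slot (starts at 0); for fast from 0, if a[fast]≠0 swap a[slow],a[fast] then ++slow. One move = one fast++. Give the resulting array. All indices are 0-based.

[8, 8, 1, 8, 7, 0, 0, 0, 0, 0, 0]

(s=0,f=0) a[fast]=8≠0 swap→a[0]=8 → slow++,fast++
(s=1,f=1) a[fast]=0 → fast++
(s=1,f=2) a[fast]=0 → fast++
(s=1,f=3) a[fast]=8≠0 swap→a[1]=8 → slow++,fast++
(s=2,f=4) a[fast]=1≠0 swap→a[2]=1 → slow++,fast++
(s=3,f=5) a[fast]=0 → fast++
(s=3,f=6) a[fast]=8≠0 swap→a[3]=8 → slow++,fast++
(s=4,f=7) a[fast]=0 → fast++
(s=4,f=8) a[fast]=7≠0 swap→a[4]=7 → slow++,fast++
(s=5,f=9) a[fast]=0 → fast++
(s=5,f=10) a[fast]=0 → fast++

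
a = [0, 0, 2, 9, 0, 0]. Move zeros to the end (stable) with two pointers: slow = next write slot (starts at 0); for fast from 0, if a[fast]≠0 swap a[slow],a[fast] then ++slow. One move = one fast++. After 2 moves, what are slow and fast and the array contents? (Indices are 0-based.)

(s=0,f=0) a[fast]=0 → fast++
(s=0,f=1) a[fast]=0 → fast++

slow=0, fast=2, a=[0, 0, 2, 9, 0, 0]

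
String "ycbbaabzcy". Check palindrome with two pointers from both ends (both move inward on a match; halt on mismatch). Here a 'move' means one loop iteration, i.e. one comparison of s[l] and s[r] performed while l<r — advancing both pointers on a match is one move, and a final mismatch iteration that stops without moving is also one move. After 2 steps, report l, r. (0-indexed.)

l=0 r=9: 'y'=='y', l++,r--
l=1 r=8: 'c'=='c', l++,r--

l=2, r=7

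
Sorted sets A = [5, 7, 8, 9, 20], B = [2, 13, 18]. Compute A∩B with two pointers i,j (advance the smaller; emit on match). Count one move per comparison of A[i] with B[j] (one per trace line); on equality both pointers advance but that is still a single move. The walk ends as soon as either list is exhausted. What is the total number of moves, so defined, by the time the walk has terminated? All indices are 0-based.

7 moves

[i=0,j=0] 5>2 → j++
[i=0,j=1] 5<13 → i++
[i=1,j=1] 7<13 → i++
[i=2,j=1] 8<13 → i++
[i=3,j=1] 9<13 → i++
[i=4,j=1] 20>13 → j++
[i=4,j=2] 20>18 → j++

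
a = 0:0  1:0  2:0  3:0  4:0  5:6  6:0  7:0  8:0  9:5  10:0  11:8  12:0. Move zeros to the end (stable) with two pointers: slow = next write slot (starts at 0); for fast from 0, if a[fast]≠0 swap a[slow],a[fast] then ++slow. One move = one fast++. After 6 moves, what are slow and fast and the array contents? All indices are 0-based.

(s=0,f=0) a[fast]=0 → fast++
(s=0,f=1) a[fast]=0 → fast++
(s=0,f=2) a[fast]=0 → fast++
(s=0,f=3) a[fast]=0 → fast++
(s=0,f=4) a[fast]=0 → fast++
(s=0,f=5) a[fast]=6≠0 swap→a[0]=6 → slow++,fast++

slow=1, fast=6, a=[6, 0, 0, 0, 0, 0, 0, 0, 0, 5, 0, 8, 0]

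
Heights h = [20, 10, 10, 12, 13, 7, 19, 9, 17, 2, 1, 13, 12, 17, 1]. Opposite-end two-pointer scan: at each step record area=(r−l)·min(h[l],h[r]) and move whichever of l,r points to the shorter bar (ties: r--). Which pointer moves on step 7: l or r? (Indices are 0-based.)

[0,14] min(20,1)*14=14 best=14 * → r--
[0,13] min(20,17)*13=221 best=221 * → r--
[0,12] min(20,12)*12=144 best=221 → r--
[0,11] min(20,13)*11=143 best=221 → r--
[0,10] min(20,1)*10=10 best=221 → r--
[0,9] min(20,2)*9=18 best=221 → r--
[0,8] min(20,17)*8=136 best=221 → r--

r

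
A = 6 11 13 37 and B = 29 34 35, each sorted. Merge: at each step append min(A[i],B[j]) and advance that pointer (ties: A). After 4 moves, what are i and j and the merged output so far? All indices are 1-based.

i=1 j=1: A[i]=6<=B[j]=29 take 6, i++
i=2 j=1: A[i]=11<=B[j]=29 take 11, i++
i=3 j=1: A[i]=13<=B[j]=29 take 13, i++
i=4 j=1: A[i]=37>B[j]=29 take 29, j++

i=4, j=2, merged so far=[6, 11, 13, 29]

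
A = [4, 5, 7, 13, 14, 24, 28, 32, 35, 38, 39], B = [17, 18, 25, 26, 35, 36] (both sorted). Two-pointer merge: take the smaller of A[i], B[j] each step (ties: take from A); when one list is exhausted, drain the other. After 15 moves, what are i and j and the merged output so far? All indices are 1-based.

i=10, j=7, merged so far=[4, 5, 7, 13, 14, 17, 18, 24, 25, 26, 28, 32, 35, 35, 36]

i=1 j=1: A[i]=4<=B[j]=17 take 4, i++
i=2 j=1: A[i]=5<=B[j]=17 take 5, i++
i=3 j=1: A[i]=7<=B[j]=17 take 7, i++
i=4 j=1: A[i]=13<=B[j]=17 take 13, i++
i=5 j=1: A[i]=14<=B[j]=17 take 14, i++
i=6 j=1: A[i]=24>B[j]=17 take 17, j++
i=6 j=2: A[i]=24>B[j]=18 take 18, j++
i=6 j=3: A[i]=24<=B[j]=25 take 24, i++
i=7 j=3: A[i]=28>B[j]=25 take 25, j++
i=7 j=4: A[i]=28>B[j]=26 take 26, j++
i=7 j=5: A[i]=28<=B[j]=35 take 28, i++
i=8 j=5: A[i]=32<=B[j]=35 take 32, i++
i=9 j=5: A[i]=35<=B[j]=35 take 35, i++
i=10 j=5: A[i]=38>B[j]=35 take 35, j++
i=10 j=6: A[i]=38>B[j]=36 take 36, j++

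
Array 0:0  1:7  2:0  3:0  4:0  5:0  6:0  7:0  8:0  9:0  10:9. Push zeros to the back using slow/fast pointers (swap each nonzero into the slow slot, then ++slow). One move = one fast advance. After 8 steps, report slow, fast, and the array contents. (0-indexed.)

slow=1, fast=8, a=[7, 0, 0, 0, 0, 0, 0, 0, 0, 0, 9]

slow=0 fast=0: a[fast]=0, fast++
slow=0 fast=1: a[fast]=7≠0 swap→a[0]=7, slow++,fast++
slow=1 fast=2: a[fast]=0, fast++
slow=1 fast=3: a[fast]=0, fast++
slow=1 fast=4: a[fast]=0, fast++
slow=1 fast=5: a[fast]=0, fast++
slow=1 fast=6: a[fast]=0, fast++
slow=1 fast=7: a[fast]=0, fast++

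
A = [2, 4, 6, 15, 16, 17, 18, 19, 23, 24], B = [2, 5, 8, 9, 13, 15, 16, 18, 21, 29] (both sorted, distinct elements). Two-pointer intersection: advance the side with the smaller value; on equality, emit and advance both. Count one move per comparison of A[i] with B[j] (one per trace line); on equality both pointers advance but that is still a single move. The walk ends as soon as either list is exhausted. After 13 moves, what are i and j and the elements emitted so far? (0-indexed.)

i=8, j=9, emitted=[2, 15, 16, 18]

[i=0,j=0] 2==2 emit → i++,j++
[i=1,j=1] 4<5 → i++
[i=2,j=1] 6>5 → j++
[i=2,j=2] 6<8 → i++
[i=3,j=2] 15>8 → j++
[i=3,j=3] 15>9 → j++
[i=3,j=4] 15>13 → j++
[i=3,j=5] 15==15 emit → i++,j++
[i=4,j=6] 16==16 emit → i++,j++
[i=5,j=7] 17<18 → i++
[i=6,j=7] 18==18 emit → i++,j++
[i=7,j=8] 19<21 → i++
[i=8,j=8] 23>21 → j++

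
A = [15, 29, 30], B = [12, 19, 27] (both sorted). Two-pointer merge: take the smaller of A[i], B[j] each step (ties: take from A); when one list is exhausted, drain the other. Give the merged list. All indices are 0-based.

i=0 j=0: A[i]=15>B[j]=12 take 12, j++
i=0 j=1: A[i]=15<=B[j]=19 take 15, i++
i=1 j=1: A[i]=29>B[j]=19 take 19, j++
i=1 j=2: A[i]=29>B[j]=27 take 27, j++
i=1 j=3: B done, take A[i]=29, i++
i=2 j=3: B done, take A[i]=30, i++

[12, 15, 19, 27, 29, 30]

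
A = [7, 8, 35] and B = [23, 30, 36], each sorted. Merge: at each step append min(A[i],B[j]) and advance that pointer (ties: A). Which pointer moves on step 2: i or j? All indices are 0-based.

[i=0,j=0] A[i]=7<=B[j]=23 take 7 → i++
[i=1,j=0] A[i]=8<=B[j]=23 take 8 → i++

i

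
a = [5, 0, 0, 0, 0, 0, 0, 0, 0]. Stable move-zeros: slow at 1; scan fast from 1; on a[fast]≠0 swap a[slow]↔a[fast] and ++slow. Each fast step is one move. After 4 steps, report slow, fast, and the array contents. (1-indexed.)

(s=1,f=1) a[fast]=5≠0 swap→a[1]=5 → slow++,fast++
(s=2,f=2) a[fast]=0 → fast++
(s=2,f=3) a[fast]=0 → fast++
(s=2,f=4) a[fast]=0 → fast++

slow=2, fast=5, a=[5, 0, 0, 0, 0, 0, 0, 0, 0]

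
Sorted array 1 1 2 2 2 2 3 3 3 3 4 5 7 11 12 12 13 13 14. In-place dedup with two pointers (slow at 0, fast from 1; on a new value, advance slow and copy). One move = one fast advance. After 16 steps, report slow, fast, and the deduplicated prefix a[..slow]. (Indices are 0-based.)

slow=8, fast=17, prefix=[1, 2, 3, 4, 5, 7, 11, 12, 13]

(s=0,f=1) a[fast]=1=a[slow] dup → fast++
(s=0,f=2) a[fast]=2≠a[slow]=1 write a[1]=2 → slow++,fast++
(s=1,f=3) a[fast]=2=a[slow] dup → fast++
(s=1,f=4) a[fast]=2=a[slow] dup → fast++
(s=1,f=5) a[fast]=2=a[slow] dup → fast++
(s=1,f=6) a[fast]=3≠a[slow]=2 write a[2]=3 → slow++,fast++
(s=2,f=7) a[fast]=3=a[slow] dup → fast++
(s=2,f=8) a[fast]=3=a[slow] dup → fast++
(s=2,f=9) a[fast]=3=a[slow] dup → fast++
(s=2,f=10) a[fast]=4≠a[slow]=3 write a[3]=4 → slow++,fast++
(s=3,f=11) a[fast]=5≠a[slow]=4 write a[4]=5 → slow++,fast++
(s=4,f=12) a[fast]=7≠a[slow]=5 write a[5]=7 → slow++,fast++
(s=5,f=13) a[fast]=11≠a[slow]=7 write a[6]=11 → slow++,fast++
(s=6,f=14) a[fast]=12≠a[slow]=11 write a[7]=12 → slow++,fast++
(s=7,f=15) a[fast]=12=a[slow] dup → fast++
(s=7,f=16) a[fast]=13≠a[slow]=12 write a[8]=13 → slow++,fast++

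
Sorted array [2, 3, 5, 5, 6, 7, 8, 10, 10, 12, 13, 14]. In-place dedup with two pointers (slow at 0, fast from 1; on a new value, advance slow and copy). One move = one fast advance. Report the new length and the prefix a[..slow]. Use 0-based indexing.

slow=0 fast=1: a[fast]=3≠a[slow]=2 write a[1]=3, slow++,fast++
slow=1 fast=2: a[fast]=5≠a[slow]=3 write a[2]=5, slow++,fast++
slow=2 fast=3: a[fast]=5=a[slow] dup, fast++
slow=2 fast=4: a[fast]=6≠a[slow]=5 write a[3]=6, slow++,fast++
slow=3 fast=5: a[fast]=7≠a[slow]=6 write a[4]=7, slow++,fast++
slow=4 fast=6: a[fast]=8≠a[slow]=7 write a[5]=8, slow++,fast++
slow=5 fast=7: a[fast]=10≠a[slow]=8 write a[6]=10, slow++,fast++
slow=6 fast=8: a[fast]=10=a[slow] dup, fast++
slow=6 fast=9: a[fast]=12≠a[slow]=10 write a[7]=12, slow++,fast++
slow=7 fast=10: a[fast]=13≠a[slow]=12 write a[8]=13, slow++,fast++
slow=8 fast=11: a[fast]=14≠a[slow]=13 write a[9]=14, slow++,fast++

length 10; prefix = [2, 3, 5, 6, 7, 8, 10, 12, 13, 14]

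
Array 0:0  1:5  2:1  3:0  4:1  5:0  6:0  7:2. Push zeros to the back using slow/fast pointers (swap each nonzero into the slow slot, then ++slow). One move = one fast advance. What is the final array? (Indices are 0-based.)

[5, 1, 1, 2, 0, 0, 0, 0]

slow=0 fast=0: a[fast]=0, fast++
slow=0 fast=1: a[fast]=5≠0 swap→a[0]=5, slow++,fast++
slow=1 fast=2: a[fast]=1≠0 swap→a[1]=1, slow++,fast++
slow=2 fast=3: a[fast]=0, fast++
slow=2 fast=4: a[fast]=1≠0 swap→a[2]=1, slow++,fast++
slow=3 fast=5: a[fast]=0, fast++
slow=3 fast=6: a[fast]=0, fast++
slow=3 fast=7: a[fast]=2≠0 swap→a[3]=2, slow++,fast++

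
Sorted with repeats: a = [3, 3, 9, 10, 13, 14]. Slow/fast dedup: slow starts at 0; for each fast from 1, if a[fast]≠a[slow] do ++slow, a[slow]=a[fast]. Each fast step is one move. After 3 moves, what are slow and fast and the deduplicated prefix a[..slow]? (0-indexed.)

slow=0 fast=1: a[fast]=3=a[slow] dup, fast++
slow=0 fast=2: a[fast]=9≠a[slow]=3 write a[1]=9, slow++,fast++
slow=1 fast=3: a[fast]=10≠a[slow]=9 write a[2]=10, slow++,fast++

slow=2, fast=4, prefix=[3, 9, 10]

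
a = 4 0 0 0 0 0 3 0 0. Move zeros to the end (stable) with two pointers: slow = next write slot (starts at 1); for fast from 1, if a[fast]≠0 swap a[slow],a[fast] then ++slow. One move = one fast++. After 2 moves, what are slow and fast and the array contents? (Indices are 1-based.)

slow=2, fast=3, a=[4, 0, 0, 0, 0, 0, 3, 0, 0]

(s=1,f=1) a[fast]=4≠0 swap→a[1]=4 → slow++,fast++
(s=2,f=2) a[fast]=0 → fast++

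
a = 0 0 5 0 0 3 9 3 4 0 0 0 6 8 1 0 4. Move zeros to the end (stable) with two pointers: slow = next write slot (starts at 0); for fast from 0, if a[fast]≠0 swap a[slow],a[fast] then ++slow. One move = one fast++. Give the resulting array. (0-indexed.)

[5, 3, 9, 3, 4, 6, 8, 1, 4, 0, 0, 0, 0, 0, 0, 0, 0]

(s=0,f=0) a[fast]=0 → fast++
(s=0,f=1) a[fast]=0 → fast++
(s=0,f=2) a[fast]=5≠0 swap→a[0]=5 → slow++,fast++
(s=1,f=3) a[fast]=0 → fast++
(s=1,f=4) a[fast]=0 → fast++
(s=1,f=5) a[fast]=3≠0 swap→a[1]=3 → slow++,fast++
(s=2,f=6) a[fast]=9≠0 swap→a[2]=9 → slow++,fast++
(s=3,f=7) a[fast]=3≠0 swap→a[3]=3 → slow++,fast++
(s=4,f=8) a[fast]=4≠0 swap→a[4]=4 → slow++,fast++
(s=5,f=9) a[fast]=0 → fast++
(s=5,f=10) a[fast]=0 → fast++
(s=5,f=11) a[fast]=0 → fast++
(s=5,f=12) a[fast]=6≠0 swap→a[5]=6 → slow++,fast++
(s=6,f=13) a[fast]=8≠0 swap→a[6]=8 → slow++,fast++
(s=7,f=14) a[fast]=1≠0 swap→a[7]=1 → slow++,fast++
(s=8,f=15) a[fast]=0 → fast++
(s=8,f=16) a[fast]=4≠0 swap→a[8]=4 → slow++,fast++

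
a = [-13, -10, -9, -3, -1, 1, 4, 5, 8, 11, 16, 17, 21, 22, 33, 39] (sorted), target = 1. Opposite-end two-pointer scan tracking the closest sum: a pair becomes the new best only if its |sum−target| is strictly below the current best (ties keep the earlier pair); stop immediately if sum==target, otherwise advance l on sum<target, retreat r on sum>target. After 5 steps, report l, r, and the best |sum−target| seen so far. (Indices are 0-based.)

l=0, r=10, best |Δ|=3

[0,15] -13+39=26 d=25 * → r--
[0,14] -13+33=20 d=19 * → r--
[0,13] -13+22=9 d=8 * → r--
[0,12] -13+21=8 d=7 * → r--
[0,11] -13+17=4 d=3 * → r--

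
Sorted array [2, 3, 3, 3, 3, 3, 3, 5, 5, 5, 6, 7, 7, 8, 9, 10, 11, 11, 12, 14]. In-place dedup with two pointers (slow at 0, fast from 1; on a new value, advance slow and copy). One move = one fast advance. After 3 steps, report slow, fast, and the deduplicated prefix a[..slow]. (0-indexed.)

(s=0,f=1) a[fast]=3≠a[slow]=2 write a[1]=3 → slow++,fast++
(s=1,f=2) a[fast]=3=a[slow] dup → fast++
(s=1,f=3) a[fast]=3=a[slow] dup → fast++

slow=1, fast=4, prefix=[2, 3]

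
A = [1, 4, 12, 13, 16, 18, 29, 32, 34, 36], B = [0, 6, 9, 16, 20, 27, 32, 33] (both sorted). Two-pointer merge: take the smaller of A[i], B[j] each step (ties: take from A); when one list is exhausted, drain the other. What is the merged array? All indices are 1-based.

[0, 1, 4, 6, 9, 12, 13, 16, 16, 18, 20, 27, 29, 32, 32, 33, 34, 36]

i=1 j=1: A[i]=1>B[j]=0 take 0, j++
i=1 j=2: A[i]=1<=B[j]=6 take 1, i++
i=2 j=2: A[i]=4<=B[j]=6 take 4, i++
i=3 j=2: A[i]=12>B[j]=6 take 6, j++
i=3 j=3: A[i]=12>B[j]=9 take 9, j++
i=3 j=4: A[i]=12<=B[j]=16 take 12, i++
i=4 j=4: A[i]=13<=B[j]=16 take 13, i++
i=5 j=4: A[i]=16<=B[j]=16 take 16, i++
i=6 j=4: A[i]=18>B[j]=16 take 16, j++
i=6 j=5: A[i]=18<=B[j]=20 take 18, i++
i=7 j=5: A[i]=29>B[j]=20 take 20, j++
i=7 j=6: A[i]=29>B[j]=27 take 27, j++
i=7 j=7: A[i]=29<=B[j]=32 take 29, i++
i=8 j=7: A[i]=32<=B[j]=32 take 32, i++
i=9 j=7: A[i]=34>B[j]=32 take 32, j++
i=9 j=8: A[i]=34>B[j]=33 take 33, j++
i=9 j=9: B done, take A[i]=34, i++
i=10 j=9: B done, take A[i]=36, i++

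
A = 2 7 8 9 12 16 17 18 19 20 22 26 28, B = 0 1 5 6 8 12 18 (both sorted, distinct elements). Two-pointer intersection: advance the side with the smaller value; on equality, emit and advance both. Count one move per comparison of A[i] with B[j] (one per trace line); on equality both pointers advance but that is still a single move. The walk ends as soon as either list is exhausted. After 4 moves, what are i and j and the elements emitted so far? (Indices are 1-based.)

i=1 j=1: 2>0, j++
i=1 j=2: 2>1, j++
i=1 j=3: 2<5, i++
i=2 j=3: 7>5, j++

i=2, j=4, emitted=[]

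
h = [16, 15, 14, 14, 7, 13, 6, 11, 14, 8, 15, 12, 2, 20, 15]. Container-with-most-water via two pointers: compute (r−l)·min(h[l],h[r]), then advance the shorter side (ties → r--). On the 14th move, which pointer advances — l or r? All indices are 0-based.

l

l=0 r=14: min(16,15)*14=210 best=210 *, r--
l=0 r=13: min(16,20)*13=208 best=210, l++
l=1 r=13: min(15,20)*12=180 best=210, l++
l=2 r=13: min(14,20)*11=154 best=210, l++
l=3 r=13: min(14,20)*10=140 best=210, l++
l=4 r=13: min(7,20)*9=63 best=210, l++
l=5 r=13: min(13,20)*8=104 best=210, l++
l=6 r=13: min(6,20)*7=42 best=210, l++
l=7 r=13: min(11,20)*6=66 best=210, l++
l=8 r=13: min(14,20)*5=70 best=210, l++
l=9 r=13: min(8,20)*4=32 best=210, l++
l=10 r=13: min(15,20)*3=45 best=210, l++
l=11 r=13: min(12,20)*2=24 best=210, l++
l=12 r=13: min(2,20)*1=2 best=210, l++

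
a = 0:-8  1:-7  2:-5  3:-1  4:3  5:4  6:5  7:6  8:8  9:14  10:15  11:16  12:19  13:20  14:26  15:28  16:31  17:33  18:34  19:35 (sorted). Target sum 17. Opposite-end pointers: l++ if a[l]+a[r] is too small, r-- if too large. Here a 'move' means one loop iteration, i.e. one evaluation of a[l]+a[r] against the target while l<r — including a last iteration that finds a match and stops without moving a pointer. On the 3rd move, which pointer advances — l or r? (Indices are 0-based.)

[0,19] -8+35=27 >17 → r--
[0,18] -8+34=26 >17 → r--
[0,17] -8+33=25 >17 → r--

r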